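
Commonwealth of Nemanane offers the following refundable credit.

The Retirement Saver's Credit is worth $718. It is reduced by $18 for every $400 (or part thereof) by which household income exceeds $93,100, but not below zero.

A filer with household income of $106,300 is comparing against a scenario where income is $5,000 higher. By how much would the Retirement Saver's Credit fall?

$124

At $106,300 — income exceeds $93,100 by $13,200, which is 33 full-or-partial $400 increments; reduction = 33 × $18 = $594, leaving $124.
At $111,300 — income exceeds $93,100 by $18,200 → 46 increments × $18 = $828 ≥ base, so the credit is $0.
Lost: $124 − $0 = $124.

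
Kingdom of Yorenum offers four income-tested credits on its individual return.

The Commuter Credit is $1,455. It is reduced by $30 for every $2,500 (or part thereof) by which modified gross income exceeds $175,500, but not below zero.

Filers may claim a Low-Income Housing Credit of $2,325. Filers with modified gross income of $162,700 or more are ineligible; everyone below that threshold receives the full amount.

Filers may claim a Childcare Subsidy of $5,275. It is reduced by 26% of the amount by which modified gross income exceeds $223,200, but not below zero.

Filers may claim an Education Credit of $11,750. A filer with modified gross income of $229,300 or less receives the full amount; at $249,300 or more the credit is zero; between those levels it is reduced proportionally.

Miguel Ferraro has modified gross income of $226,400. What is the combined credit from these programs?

$17,018

Commuter Credit: income exceeds $175,500 by $50,900, which is 21 full-or-partial $2,500 increments; reduction = 21 × $30 = $630, leaving $825.
Low-Income Housing Credit: $226,400 meets or exceeds the $162,700 cutoff, so the credit is $0.
Childcare Subsidy: 26% of the $3,200 excess over $223,200 is $832; credit = $5,275 − $832 = $4,443.
Education Credit: $226,400 is at or below the $229,300 threshold, so the full $11,750 applies.
Total: $825 + $0 + $4,443 + $11,750 = $17,018.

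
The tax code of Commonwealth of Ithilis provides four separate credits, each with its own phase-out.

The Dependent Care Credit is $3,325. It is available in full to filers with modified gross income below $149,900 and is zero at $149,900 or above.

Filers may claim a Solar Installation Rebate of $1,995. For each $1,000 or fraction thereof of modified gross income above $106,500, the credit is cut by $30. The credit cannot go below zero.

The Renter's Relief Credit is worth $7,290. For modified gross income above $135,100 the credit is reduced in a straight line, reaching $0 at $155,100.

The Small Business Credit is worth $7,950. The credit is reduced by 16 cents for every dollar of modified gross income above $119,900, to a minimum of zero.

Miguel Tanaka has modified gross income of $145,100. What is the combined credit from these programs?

Dependent Care Credit: $145,100 is below the $149,900 cutoff, so the full $3,325 applies.
Solar Installation Rebate: income exceeds $106,500 by $38,600, which is 39 full-or-partial $1,000 increments; reduction = 39 × $30 = $1,170, leaving $825.
Renter's Relief Credit: $145,100 is $10,000 into a $20,000 phase-out range, leaving 10,000/20,000 of the credit: $7,290 × 10,000/20,000 = $3,645.
Small Business Credit: 16% of the $25,200 excess over $119,900 is $4,032; credit = $7,950 − $4,032 = $3,918.
Total: $3,325 + $825 + $3,645 + $3,918 = $11,713.

$11,713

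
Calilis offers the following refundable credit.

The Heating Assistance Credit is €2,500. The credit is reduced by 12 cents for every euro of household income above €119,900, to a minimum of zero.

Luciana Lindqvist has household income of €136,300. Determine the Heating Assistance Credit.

Heating Assistance Credit: 12% of the €16,400 excess over €119,900 is €1,968; credit = €2,500 − €1,968 = €532.

€532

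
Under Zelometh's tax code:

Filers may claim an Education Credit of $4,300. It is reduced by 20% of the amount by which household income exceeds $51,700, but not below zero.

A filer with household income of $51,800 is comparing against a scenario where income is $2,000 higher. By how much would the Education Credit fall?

$400

At $51,800 — 20% of the $100 excess over $51,700 is $20; credit = $4,300 − $20 = $4,280.
At $53,800 — 20% of the $2,100 excess over $51,700 is $420; credit = $4,300 − $420 = $3,880.
Lost: $4,280 − $3,880 = $400.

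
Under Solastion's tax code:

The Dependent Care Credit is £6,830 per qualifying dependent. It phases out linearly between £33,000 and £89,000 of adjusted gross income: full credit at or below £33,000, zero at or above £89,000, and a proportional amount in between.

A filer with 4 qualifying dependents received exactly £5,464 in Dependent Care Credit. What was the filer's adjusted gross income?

Full credit = 4 × £6,830 = £27,320.
£5,464 is 5,464/27,320 of the full £27,320, so 21,856/27,320 of the £56,000 range has been used: income = £33,000 + £56,000 × 21,856/27,320 = £77,800.

£77,800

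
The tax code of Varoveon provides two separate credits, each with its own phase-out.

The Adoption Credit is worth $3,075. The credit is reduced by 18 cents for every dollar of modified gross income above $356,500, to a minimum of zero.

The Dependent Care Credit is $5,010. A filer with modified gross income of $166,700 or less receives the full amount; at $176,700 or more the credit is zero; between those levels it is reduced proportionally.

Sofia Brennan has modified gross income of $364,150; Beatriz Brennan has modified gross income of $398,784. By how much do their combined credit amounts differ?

Sofia ($364,150): Adoption Credit: 18% of the $7,650 excess over $356,500 is $1,377; credit = $3,075 − $1,377 = $1,698. Dependent Care Credit: $364,150 is at or above $176,700, so the credit is $0. total $1,698 + $0 = $1,698
Beatriz ($398,784): Adoption Credit: 18% of the $42,284 excess over $356,500 is $7,611.12 ≥ base, so the credit is $0. Dependent Care Credit: $398,784 is at or above $176,700, so the credit is $0. total $0 + $0 = $0
Difference: |$1,698 − $0| = $1,698.

$1,698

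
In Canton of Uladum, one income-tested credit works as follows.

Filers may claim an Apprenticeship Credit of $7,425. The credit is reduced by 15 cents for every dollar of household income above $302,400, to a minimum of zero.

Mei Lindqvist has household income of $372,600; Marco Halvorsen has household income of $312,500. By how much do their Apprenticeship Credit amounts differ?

$5,910

Mei ($372,600): Apprenticeship Credit: 15% of the $70,200 excess over $302,400 is $10,530 ≥ base, so the credit is $0.
Marco ($312,500): Apprenticeship Credit: 15% of the $10,100 excess over $302,400 is $1,515; credit = $7,425 − $1,515 = $5,910.
Difference: |$0 − $5,910| = $5,910.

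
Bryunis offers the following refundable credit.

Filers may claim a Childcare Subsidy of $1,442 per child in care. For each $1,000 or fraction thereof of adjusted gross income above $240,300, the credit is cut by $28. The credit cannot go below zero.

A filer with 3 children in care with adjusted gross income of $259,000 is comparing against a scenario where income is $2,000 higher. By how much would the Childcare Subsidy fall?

$56

At $259,000 — base = 3 × $1,442 = $4,326. income exceeds $240,300 by $18,700, which is 19 full-or-partial $1,000 increments; reduction = 19 × $28 = $532, leaving $3,794.
At $261,000 — base = 3 × $1,442 = $4,326. income exceeds $240,300 by $20,700, which is 21 full-or-partial $1,000 increments; reduction = 21 × $28 = $588, leaving $3,738.
Lost: $3,794 − $3,738 = $56.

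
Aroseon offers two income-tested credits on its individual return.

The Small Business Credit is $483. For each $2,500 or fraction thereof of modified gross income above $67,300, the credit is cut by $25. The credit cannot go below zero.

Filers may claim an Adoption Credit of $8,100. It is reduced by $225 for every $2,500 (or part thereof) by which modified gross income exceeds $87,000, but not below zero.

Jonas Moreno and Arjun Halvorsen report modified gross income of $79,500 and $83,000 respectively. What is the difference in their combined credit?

$50

Jonas ($79,500): Small Business Credit: income exceeds $67,300 by $12,200, which is 5 full-or-partial $2,500 increments; reduction = 5 × $25 = $125, leaving $358. Adoption Credit: $79,500 is at or below the $87,000 threshold, so the full $8,100 applies. total $358 + $8,100 = $8,458
Arjun ($83,000): Small Business Credit: income exceeds $67,300 by $15,700, which is 7 full-or-partial $2,500 increments; reduction = 7 × $25 = $175, leaving $308. Adoption Credit: $83,000 is at or below the $87,000 threshold, so the full $8,100 applies. total $308 + $8,100 = $8,408
Difference: |$8,458 − $8,408| = $50.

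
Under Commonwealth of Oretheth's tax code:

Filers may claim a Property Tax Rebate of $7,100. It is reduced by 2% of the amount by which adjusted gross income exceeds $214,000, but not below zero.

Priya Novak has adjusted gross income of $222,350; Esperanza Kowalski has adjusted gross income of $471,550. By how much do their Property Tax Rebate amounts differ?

$4,984

Priya ($222,350): Property Tax Rebate: 2% of the $8,350 excess over $214,000 is $167; credit = $7,100 − $167 = $6,933.
Esperanza ($471,550): Property Tax Rebate: 2% of the $257,550 excess over $214,000 is $5,151; credit = $7,100 − $5,151 = $1,949.
Difference: |$6,933 − $1,949| = $4,984.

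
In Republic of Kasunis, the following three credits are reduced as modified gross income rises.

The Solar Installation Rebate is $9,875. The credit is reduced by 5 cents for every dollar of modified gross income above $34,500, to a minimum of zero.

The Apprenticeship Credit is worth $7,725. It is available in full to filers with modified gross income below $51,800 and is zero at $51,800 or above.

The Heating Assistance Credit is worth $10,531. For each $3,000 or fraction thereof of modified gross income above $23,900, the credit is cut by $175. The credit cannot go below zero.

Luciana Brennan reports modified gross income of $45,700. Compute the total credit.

Solar Installation Rebate: 5% of the $11,200 excess over $34,500 is $560; credit = $9,875 − $560 = $9,315.
Apprenticeship Credit: $45,700 is below the $51,800 cutoff, so the full $7,725 applies.
Heating Assistance Credit: income exceeds $23,900 by $21,800, which is 8 full-or-partial $3,000 increments; reduction = 8 × $175 = $1,400, leaving $9,131.
Total: $9,315 + $7,725 + $9,131 = $26,171.

$26,171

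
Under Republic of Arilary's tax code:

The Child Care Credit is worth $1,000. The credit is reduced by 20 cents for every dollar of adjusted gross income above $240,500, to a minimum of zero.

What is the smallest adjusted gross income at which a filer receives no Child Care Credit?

The credit falls by 20% of each dollar above $240,500, so it reaches zero when the excess is $1,000 / 20% = $5,000: income = $240,500 + $5,000 = $245,500.

$245,500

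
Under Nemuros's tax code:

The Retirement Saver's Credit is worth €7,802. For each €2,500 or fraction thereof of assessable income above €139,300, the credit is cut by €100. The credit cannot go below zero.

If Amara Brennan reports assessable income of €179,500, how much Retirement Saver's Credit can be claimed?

Retirement Saver's Credit: income exceeds €139,300 by €40,200, which is 17 full-or-partial €2,500 increments; reduction = 17 × €100 = €1,700, leaving €6,102.

€6,102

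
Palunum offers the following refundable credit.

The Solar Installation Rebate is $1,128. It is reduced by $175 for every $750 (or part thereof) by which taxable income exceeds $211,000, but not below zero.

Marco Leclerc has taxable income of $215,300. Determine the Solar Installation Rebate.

$78

Solar Installation Rebate: income exceeds $211,000 by $4,300, which is 6 full-or-partial $750 increments; reduction = 6 × $175 = $1,050, leaving $78.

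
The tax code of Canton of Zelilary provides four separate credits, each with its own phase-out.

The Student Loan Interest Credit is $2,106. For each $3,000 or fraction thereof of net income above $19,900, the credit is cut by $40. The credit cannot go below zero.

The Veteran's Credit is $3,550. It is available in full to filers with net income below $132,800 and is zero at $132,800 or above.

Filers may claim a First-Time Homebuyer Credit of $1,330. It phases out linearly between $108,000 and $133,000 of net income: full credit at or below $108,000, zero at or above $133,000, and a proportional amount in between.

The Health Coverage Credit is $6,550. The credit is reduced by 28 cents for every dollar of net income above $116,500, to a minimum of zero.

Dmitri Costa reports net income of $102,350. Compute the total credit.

Student Loan Interest Credit: income exceeds $19,900 by $82,450, which is 28 full-or-partial $3,000 increments; reduction = 28 × $40 = $1,120, leaving $986.
Veteran's Credit: $102,350 is below the $132,800 cutoff, so the full $3,550 applies.
First-Time Homebuyer Credit: $102,350 is at or below the $108,000 threshold, so the full $1,330 applies.
Health Coverage Credit: $102,350 is at or below the $116,500 threshold, so the full $6,550 applies.
Total: $986 + $3,550 + $1,330 + $6,550 = $12,416.

$12,416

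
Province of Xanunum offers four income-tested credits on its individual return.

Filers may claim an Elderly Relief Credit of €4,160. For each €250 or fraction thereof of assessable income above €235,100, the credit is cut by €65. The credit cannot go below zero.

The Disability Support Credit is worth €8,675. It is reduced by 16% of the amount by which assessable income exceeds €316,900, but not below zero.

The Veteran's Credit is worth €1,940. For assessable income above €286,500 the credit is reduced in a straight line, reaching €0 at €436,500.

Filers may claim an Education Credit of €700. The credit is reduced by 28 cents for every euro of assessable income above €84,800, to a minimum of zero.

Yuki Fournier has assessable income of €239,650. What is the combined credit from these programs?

Elderly Relief Credit: income exceeds €235,100 by €4,550, which is 19 full-or-partial €250 increments; reduction = 19 × €65 = €1,235, leaving €2,925.
Disability Support Credit: €239,650 is at or below the €316,900 threshold, so the full €8,675 applies.
Veteran's Credit: €239,650 is at or below the €286,500 threshold, so the full €1,940 applies.
Education Credit: 28% of the €154,850 excess over €84,800 is €43,358 ≥ base, so the credit is €0.
Total: €2,925 + €8,675 + €1,940 + €0 = €13,540.

€13,540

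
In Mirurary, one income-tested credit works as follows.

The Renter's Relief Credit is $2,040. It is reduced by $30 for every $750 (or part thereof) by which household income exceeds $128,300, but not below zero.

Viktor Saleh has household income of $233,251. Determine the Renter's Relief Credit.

Renter's Relief Credit: income exceeds $128,300 by $104,951 → 140 increments × $30 = $4,200 ≥ base, so the credit is $0.

$0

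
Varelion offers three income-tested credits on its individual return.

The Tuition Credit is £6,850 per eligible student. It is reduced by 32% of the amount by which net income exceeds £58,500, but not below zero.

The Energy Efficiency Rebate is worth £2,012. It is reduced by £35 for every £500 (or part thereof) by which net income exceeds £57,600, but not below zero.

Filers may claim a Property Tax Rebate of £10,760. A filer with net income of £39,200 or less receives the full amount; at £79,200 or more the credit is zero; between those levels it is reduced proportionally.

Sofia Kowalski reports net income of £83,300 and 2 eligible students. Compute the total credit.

Tuition Credit: base = 2 × £6,850 = £13,700. 32% of the £24,800 excess over £58,500 is £7,936; credit = £13,700 − £7,936 = £5,764.
Energy Efficiency Rebate: income exceeds £57,600 by £25,700, which is 52 full-or-partial £500 increments; reduction = 52 × £35 = £1,820, leaving £192.
Property Tax Rebate: £83,300 is at or above £79,200, so the credit is £0.
Total: £5,764 + £192 + £0 = £5,956.

£5,956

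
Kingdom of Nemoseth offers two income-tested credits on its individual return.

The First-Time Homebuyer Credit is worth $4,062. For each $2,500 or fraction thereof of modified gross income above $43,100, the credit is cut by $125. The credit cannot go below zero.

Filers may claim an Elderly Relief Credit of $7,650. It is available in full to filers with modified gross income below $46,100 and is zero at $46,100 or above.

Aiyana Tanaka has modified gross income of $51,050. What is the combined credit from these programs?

First-Time Homebuyer Credit: income exceeds $43,100 by $7,950, which is 4 full-or-partial $2,500 increments; reduction = 4 × $125 = $500, leaving $3,562.
Elderly Relief Credit: $51,050 meets or exceeds the $46,100 cutoff, so the credit is $0.
Total: $3,562 + $0 = $3,562.

$3,562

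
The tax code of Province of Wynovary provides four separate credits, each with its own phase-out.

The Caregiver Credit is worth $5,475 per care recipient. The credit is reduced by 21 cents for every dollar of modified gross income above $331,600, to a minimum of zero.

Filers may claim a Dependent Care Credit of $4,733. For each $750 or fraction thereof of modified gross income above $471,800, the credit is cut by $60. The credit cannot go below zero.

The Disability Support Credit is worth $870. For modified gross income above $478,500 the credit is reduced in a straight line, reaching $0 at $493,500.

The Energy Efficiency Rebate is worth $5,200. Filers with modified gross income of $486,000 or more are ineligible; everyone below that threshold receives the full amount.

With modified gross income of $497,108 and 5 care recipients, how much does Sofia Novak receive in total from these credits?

Caregiver Credit: base = 5 × $5,475 = $27,375. 21% of the $165,508 excess over $331,600 is $34,756.68 ≥ base, so the credit is $0.
Dependent Care Credit: income exceeds $471,800 by $25,308, which is 34 full-or-partial $750 increments; reduction = 34 × $60 = $2,040, leaving $2,693.
Disability Support Credit: $497,108 is at or above $493,500, so the credit is $0.
Energy Efficiency Rebate: $497,108 meets or exceeds the $486,000 cutoff, so the credit is $0.
Total: $0 + $2,693 + $0 + $0 = $2,693.

$2,693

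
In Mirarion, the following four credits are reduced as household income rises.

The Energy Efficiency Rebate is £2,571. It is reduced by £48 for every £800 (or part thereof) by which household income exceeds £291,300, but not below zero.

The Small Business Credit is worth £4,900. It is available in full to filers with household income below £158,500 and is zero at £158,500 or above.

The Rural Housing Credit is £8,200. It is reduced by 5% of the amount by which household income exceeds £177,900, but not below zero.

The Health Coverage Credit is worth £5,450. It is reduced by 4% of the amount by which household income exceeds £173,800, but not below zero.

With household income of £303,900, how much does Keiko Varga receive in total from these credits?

Energy Efficiency Rebate: income exceeds £291,300 by £12,600, which is 16 full-or-partial £800 increments; reduction = 16 × £48 = £768, leaving £1,803.
Small Business Credit: £303,900 meets or exceeds the £158,500 cutoff, so the credit is £0.
Rural Housing Credit: 5% of the £126,000 excess over £177,900 is £6,300; credit = £8,200 − £6,300 = £1,900.
Health Coverage Credit: 4% of the £130,100 excess over £173,800 is £5,204; credit = £5,450 − £5,204 = £246.
Total: £1,803 + £0 + £1,900 + £246 = £3,949.

£3,949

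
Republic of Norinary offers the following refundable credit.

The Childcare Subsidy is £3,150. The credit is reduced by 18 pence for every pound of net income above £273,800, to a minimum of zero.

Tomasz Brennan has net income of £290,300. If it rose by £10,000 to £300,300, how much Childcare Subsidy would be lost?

£180

At £290,300 — 18% of the £16,500 excess over £273,800 is £2,970; credit = £3,150 − £2,970 = £180.
At £300,300 — 18% of the £26,500 excess over £273,800 is £4,770 ≥ base, so the credit is £0.
Lost: £180 − £0 = £180.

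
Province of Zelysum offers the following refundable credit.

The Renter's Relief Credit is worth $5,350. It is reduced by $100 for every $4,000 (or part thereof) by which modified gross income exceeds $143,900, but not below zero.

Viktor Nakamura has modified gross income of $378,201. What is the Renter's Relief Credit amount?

$0

Renter's Relief Credit: income exceeds $143,900 by $234,301 → 59 increments × $100 = $5,900 ≥ base, so the credit is $0.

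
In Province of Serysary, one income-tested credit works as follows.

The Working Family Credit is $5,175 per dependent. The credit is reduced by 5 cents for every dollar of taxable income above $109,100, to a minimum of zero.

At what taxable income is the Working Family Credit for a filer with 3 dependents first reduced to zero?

Full credit = 3 × $5,175 = $15,525.
The credit falls by 5% of each dollar above $109,100, so it reaches zero when the excess is $15,525 / 5% = $310,500: income = $109,100 + $310,500 = $419,600.

$419,600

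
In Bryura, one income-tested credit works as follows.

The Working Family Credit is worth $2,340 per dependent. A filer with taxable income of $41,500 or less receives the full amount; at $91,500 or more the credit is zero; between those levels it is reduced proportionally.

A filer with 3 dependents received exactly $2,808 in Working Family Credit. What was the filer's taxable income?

Full credit = 3 × $2,340 = $7,020.
$2,808 is 2,808/7,020 of the full $7,020, so 4,212/7,020 of the $50,000 range has been used: income = $41,500 + $50,000 × 4,212/7,020 = $71,500.

$71,500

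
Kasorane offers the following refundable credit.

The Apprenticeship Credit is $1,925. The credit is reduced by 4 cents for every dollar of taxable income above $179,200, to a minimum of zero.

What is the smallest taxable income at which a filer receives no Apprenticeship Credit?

$227,325

The credit falls by 4% of each dollar above $179,200, so it reaches zero when the excess is $1,925 / 4% = $48,125: income = $179,200 + $48,125 = $227,325.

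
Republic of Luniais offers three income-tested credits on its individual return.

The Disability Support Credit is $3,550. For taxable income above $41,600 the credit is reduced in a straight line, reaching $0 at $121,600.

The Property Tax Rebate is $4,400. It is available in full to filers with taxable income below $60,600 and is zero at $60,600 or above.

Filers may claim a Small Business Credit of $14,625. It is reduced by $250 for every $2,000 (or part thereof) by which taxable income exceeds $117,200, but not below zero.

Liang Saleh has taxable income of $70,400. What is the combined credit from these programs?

$16,897

Disability Support Credit: $70,400 is $28,800 into a $80,000 phase-out range, leaving 51,200/80,000 of the credit: $3,550 × 51,200/80,000 = $2,272.
Property Tax Rebate: $70,400 meets or exceeds the $60,600 cutoff, so the credit is $0.
Small Business Credit: $70,400 is at or below the $117,200 threshold, so the full $14,625 applies.
Total: $2,272 + $0 + $14,625 = $16,897.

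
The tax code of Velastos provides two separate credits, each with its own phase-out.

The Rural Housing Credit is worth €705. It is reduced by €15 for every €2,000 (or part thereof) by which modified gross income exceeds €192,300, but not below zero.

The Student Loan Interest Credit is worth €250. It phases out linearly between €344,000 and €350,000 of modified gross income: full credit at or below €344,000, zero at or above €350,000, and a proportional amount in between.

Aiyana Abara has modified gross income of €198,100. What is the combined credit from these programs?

€910

Rural Housing Credit: income exceeds €192,300 by €5,800, which is 3 full-or-partial €2,000 increments; reduction = 3 × €15 = €45, leaving €660.
Student Loan Interest Credit: €198,100 is at or below the €344,000 threshold, so the full €250 applies.
Total: €660 + €250 = €910.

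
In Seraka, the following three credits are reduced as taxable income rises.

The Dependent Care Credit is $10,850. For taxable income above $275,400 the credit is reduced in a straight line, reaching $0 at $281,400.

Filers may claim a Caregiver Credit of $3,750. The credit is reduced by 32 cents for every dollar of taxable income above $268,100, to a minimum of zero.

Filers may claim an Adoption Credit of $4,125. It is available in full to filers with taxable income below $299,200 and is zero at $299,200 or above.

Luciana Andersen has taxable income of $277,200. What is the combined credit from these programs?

$12,558

Dependent Care Credit: $277,200 is $1,800 into a $6,000 phase-out range, leaving 4,200/6,000 of the credit: $10,850 × 4,200/6,000 = $7,595.
Caregiver Credit: 32% of the $9,100 excess over $268,100 is $2,912; credit = $3,750 − $2,912 = $838.
Adoption Credit: $277,200 is below the $299,200 cutoff, so the full $4,125 applies.
Total: $7,595 + $838 + $4,125 = $12,558.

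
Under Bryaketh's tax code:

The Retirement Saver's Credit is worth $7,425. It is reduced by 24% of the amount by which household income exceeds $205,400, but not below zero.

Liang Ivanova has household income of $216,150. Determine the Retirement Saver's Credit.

$4,845

Retirement Saver's Credit: 24% of the $10,750 excess over $205,400 is $2,580; credit = $7,425 − $2,580 = $4,845.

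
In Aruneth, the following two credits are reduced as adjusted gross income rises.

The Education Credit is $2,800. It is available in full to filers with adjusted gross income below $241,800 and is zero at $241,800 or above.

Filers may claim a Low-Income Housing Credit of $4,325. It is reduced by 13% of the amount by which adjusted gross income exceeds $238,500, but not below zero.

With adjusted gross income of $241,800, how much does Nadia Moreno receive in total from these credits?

Education Credit: $241,800 meets or exceeds the $241,800 cutoff, so the credit is $0.
Low-Income Housing Credit: 13% of the $3,300 excess over $238,500 is $429; credit = $4,325 − $429 = $3,896.
Total: $0 + $3,896 = $3,896.

$3,896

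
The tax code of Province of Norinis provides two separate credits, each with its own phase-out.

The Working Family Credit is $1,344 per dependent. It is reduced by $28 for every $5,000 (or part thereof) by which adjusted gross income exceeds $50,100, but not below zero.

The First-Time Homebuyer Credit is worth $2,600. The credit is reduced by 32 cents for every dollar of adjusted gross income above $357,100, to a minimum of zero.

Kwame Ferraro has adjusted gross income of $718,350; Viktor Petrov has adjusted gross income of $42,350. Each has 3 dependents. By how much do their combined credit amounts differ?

Kwame ($718,350): Working Family Credit: base = 3 × $1,344 = $4,032. income exceeds $50,100 by $668,250, which is 134 full-or-partial $5,000 increments; reduction = 134 × $28 = $3,752, leaving $280. First-Time Homebuyer Credit: 32% of the $361,250 excess over $357,100 is $115,600 ≥ base, so the credit is $0. total $280 + $0 = $280
Viktor ($42,350): Working Family Credit: base = 3 × $1,344 = $4,032. $42,350 is at or below the $50,100 threshold, so the full $4,032 applies. First-Time Homebuyer Credit: $42,350 is at or below the $357,100 threshold, so the full $2,600 applies. total $4,032 + $2,600 = $6,632
Difference: |$280 − $6,632| = $6,352.

$6,352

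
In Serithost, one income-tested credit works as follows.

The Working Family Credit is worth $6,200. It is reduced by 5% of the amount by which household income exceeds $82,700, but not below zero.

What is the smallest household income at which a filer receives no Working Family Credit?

$206,700

The credit falls by 5% of each dollar above $82,700, so it reaches zero when the excess is $6,200 / 5% = $124,000: income = $82,700 + $124,000 = $206,700.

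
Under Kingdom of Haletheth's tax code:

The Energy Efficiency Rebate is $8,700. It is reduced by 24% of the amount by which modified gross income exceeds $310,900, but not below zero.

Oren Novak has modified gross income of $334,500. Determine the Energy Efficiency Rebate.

$3,036

Energy Efficiency Rebate: 24% of the $23,600 excess over $310,900 is $5,664; credit = $8,700 − $5,664 = $3,036.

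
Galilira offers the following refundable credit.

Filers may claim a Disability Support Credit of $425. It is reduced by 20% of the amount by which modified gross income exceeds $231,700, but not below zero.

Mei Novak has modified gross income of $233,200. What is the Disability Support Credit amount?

$125

Disability Support Credit: 20% of the $1,500 excess over $231,700 is $300; credit = $425 − $300 = $125.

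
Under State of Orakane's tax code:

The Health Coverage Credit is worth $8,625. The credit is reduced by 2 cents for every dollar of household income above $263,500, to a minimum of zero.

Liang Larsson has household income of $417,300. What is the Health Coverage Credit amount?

$5,549

Health Coverage Credit: 2% of the $153,800 excess over $263,500 is $3,076; credit = $8,625 − $3,076 = $5,549.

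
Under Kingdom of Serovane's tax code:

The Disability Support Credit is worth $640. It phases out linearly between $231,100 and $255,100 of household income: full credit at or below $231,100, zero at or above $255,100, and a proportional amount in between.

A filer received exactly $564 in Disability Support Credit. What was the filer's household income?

$233,950

$564 is 564/640 of the full $640, so 76/640 of the $24,000 range has been used: income = $231,100 + $24,000 × 76/640 = $233,950.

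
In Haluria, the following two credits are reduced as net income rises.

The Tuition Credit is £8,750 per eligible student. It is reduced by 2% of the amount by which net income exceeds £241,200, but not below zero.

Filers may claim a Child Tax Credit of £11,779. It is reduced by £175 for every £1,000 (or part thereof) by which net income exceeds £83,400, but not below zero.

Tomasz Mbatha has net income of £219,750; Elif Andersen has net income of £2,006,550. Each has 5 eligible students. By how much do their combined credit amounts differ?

£35,307

Tomasz (£219,750): Tuition Credit: base = 5 × £8,750 = £43,750. £219,750 is at or below the £241,200 threshold, so the full £43,750 applies. Child Tax Credit: income exceeds £83,400 by £136,350 → 137 increments × £175 = £23,975 ≥ base, so the credit is £0. total £43,750 + £0 = £43,750
Elif (£2,006,550): Tuition Credit: base = 5 × £8,750 = £43,750. 2% of the £1,765,350 excess over £241,200 is £35,307; credit = £43,750 − £35,307 = £8,443. Child Tax Credit: income exceeds £83,400 by £1,923,150 → 1924 increments × £175 = £336,700 ≥ base, so the credit is £0. total £8,443 + £0 = £8,443
Difference: |£43,750 − £8,443| = £35,307.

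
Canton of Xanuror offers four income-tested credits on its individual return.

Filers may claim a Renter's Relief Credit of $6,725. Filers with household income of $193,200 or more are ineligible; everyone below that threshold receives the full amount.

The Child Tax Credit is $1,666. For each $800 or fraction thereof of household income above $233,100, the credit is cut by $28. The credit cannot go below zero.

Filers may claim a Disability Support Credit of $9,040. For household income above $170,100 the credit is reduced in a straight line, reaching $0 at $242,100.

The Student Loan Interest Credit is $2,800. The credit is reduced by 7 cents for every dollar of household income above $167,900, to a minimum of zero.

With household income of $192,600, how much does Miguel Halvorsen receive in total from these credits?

Renter's Relief Credit: $192,600 is below the $193,200 cutoff, so the full $6,725 applies.
Child Tax Credit: $192,600 is at or below the $233,100 threshold, so the full $1,666 applies.
Disability Support Credit: $192,600 is $22,500 into a $72,000 phase-out range, leaving 49,500/72,000 of the credit: $9,040 × 49,500/72,000 = $6,215.
Student Loan Interest Credit: 7% of the $24,700 excess over $167,900 is $1,729; credit = $2,800 − $1,729 = $1,071.
Total: $6,725 + $1,666 + $6,215 + $1,071 = $15,677.

$15,677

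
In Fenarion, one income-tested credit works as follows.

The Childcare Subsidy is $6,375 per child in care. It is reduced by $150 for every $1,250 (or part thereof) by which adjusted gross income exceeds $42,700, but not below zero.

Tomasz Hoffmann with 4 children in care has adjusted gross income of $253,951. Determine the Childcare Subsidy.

$0

Childcare Subsidy: base = 4 × $6,375 = $25,500. income exceeds $42,700 by $211,251 → 170 increments × $150 = $25,500 ≥ base, so the credit is $0.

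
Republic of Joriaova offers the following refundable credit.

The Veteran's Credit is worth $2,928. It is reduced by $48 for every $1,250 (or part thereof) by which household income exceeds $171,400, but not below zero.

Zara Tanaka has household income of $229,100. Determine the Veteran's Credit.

Veteran's Credit: income exceeds $171,400 by $57,700, which is 47 full-or-partial $1,250 increments; reduction = 47 × $48 = $2,256, leaving $672.

$672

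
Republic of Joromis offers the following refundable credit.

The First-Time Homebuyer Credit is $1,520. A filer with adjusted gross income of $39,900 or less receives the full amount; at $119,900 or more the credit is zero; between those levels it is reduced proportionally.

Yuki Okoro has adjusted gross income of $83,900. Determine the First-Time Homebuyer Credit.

First-Time Homebuyer Credit: $83,900 is $44,000 into a $80,000 phase-out range, leaving 36,000/80,000 of the credit: $1,520 × 36,000/80,000 = $684.

$684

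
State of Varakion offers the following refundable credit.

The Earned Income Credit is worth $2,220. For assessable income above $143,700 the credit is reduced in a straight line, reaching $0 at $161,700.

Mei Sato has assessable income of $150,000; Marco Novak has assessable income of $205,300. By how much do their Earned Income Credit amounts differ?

$1,443

Mei ($150,000): Earned Income Credit: $150,000 is $6,300 into a $18,000 phase-out range, leaving 11,700/18,000 of the credit: $2,220 × 11,700/18,000 = $1,443.
Marco ($205,300): Earned Income Credit: $205,300 is at or above $161,700, so the credit is $0.
Difference: |$1,443 − $0| = $1,443.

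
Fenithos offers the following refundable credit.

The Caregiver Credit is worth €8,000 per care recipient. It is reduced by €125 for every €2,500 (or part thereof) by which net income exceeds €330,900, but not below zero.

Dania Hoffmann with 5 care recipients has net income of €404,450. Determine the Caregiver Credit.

Caregiver Credit: base = 5 × €8,000 = €40,000. income exceeds €330,900 by €73,550, which is 30 full-or-partial €2,500 increments; reduction = 30 × €125 = €3,750, leaving €36,250.

€36,250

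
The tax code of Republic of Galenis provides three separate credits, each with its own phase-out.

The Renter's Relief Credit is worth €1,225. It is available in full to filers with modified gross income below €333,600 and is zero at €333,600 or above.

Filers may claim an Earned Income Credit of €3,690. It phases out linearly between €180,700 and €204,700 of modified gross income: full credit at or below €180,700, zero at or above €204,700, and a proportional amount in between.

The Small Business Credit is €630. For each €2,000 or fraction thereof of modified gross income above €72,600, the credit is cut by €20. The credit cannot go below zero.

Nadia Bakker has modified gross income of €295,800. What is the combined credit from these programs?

€1,225

Renter's Relief Credit: €295,800 is below the €333,600 cutoff, so the full €1,225 applies.
Earned Income Credit: €295,800 is at or above €204,700, so the credit is €0.
Small Business Credit: income exceeds €72,600 by €223,200 → 112 increments × €20 = €2,240 ≥ base, so the credit is €0.
Total: €1,225 + €0 + €0 = €1,225.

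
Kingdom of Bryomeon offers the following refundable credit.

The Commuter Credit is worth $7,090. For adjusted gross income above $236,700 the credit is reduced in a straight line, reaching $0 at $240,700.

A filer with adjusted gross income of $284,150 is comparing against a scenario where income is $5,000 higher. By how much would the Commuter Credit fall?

$0

At $284,150 — $284,150 is at or above $240,700, so the credit is $0.
At $289,150 — $289,150 is at or above $240,700, so the credit is $0.
Lost: $0 − $0 = $0.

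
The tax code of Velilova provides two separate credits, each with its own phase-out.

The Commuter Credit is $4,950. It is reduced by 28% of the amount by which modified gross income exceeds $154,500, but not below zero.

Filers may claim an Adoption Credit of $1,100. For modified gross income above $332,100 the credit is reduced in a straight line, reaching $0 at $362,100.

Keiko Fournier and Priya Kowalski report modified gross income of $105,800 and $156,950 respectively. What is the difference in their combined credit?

Keiko ($105,800): Commuter Credit: $105,800 is at or below the $154,500 threshold, so the full $4,950 applies. Adoption Credit: $105,800 is at or below the $332,100 threshold, so the full $1,100 applies. total $4,950 + $1,100 = $6,050
Priya ($156,950): Commuter Credit: 28% of the $2,450 excess over $154,500 is $686; credit = $4,950 − $686 = $4,264. Adoption Credit: $156,950 is at or below the $332,100 threshold, so the full $1,100 applies. total $4,264 + $1,100 = $5,364
Difference: |$6,050 − $5,364| = $686.

$686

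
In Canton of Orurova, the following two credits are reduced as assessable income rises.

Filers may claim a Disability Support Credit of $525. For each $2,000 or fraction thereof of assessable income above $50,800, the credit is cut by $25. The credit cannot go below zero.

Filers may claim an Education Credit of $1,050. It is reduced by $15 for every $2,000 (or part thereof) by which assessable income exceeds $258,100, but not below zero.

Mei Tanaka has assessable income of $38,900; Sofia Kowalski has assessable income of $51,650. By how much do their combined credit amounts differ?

Mei ($38,900): Disability Support Credit: $38,900 is at or below the $50,800 threshold, so the full $525 applies. Education Credit: $38,900 is at or below the $258,100 threshold, so the full $1,050 applies. total $525 + $1,050 = $1,575
Sofia ($51,650): Disability Support Credit: income exceeds $50,800 by $850, which is 1 full-or-partial $2,000 increment; reduction = 1 × $25 = $25, leaving $500. Education Credit: $51,650 is at or below the $258,100 threshold, so the full $1,050 applies. total $500 + $1,050 = $1,550
Difference: |$1,575 − $1,550| = $25.

$25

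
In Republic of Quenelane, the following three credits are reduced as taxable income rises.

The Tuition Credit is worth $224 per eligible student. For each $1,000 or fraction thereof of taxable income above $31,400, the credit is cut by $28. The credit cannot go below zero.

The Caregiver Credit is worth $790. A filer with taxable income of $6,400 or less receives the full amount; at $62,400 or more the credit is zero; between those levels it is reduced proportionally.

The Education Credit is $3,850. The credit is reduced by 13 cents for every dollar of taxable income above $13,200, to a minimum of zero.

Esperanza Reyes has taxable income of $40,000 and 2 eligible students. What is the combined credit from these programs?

Tuition Credit: base = 2 × $224 = $448. income exceeds $31,400 by $8,600, which is 9 full-or-partial $1,000 increments; reduction = 9 × $28 = $252, leaving $196.
Caregiver Credit: $40,000 is $33,600 into a $56,000 phase-out range, leaving 22,400/56,000 of the credit: $790 × 22,400/56,000 = $316.
Education Credit: 13% of the $26,800 excess over $13,200 is $3,484; credit = $3,850 − $3,484 = $366.
Total: $196 + $316 + $366 = $878.

$878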